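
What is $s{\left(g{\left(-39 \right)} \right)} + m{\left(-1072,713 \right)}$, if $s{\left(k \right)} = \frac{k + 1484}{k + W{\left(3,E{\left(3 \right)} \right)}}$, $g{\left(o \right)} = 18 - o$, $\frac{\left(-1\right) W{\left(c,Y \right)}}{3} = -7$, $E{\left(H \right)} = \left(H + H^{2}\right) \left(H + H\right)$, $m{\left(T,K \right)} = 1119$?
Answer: $\frac{88823}{78} \approx 1138.8$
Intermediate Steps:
$E{\left(H \right)} = 2 H \left(H + H^{2}\right)$ ($E{\left(H \right)} = \left(H + H^{2}\right) 2 H = 2 H \left(H + H^{2}\right)$)
$W{\left(c,Y \right)} = 21$ ($W{\left(c,Y \right)} = \left(-3\right) \left(-7\right) = 21$)
$s{\left(k \right)} = \frac{1484 + k}{21 + k}$ ($s{\left(k \right)} = \frac{k + 1484}{k + 21} = \frac{1484 + k}{21 + k}$)
$s{\left(g{\left(-39 \right)} \right)} + m{\left(-1072,713 \right)} = \frac{1484 + \left(18 - -39\right)}{21 + \left(18 - -39\right)} + 1119 = \frac{1484 + \left(18 + 39\right)}{21 + \left(18 + 39\right)} + 1119 = \frac{1484 + 57}{21 + 57} + 1119 = \frac{1}{78} \cdot 1541 + 1119 = \frac{1541}{78} + 1119 = \frac{88823}{78}$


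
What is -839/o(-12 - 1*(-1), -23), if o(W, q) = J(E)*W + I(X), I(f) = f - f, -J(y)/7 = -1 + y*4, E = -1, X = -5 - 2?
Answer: 839/385 ≈ 2.1792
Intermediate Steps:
X = -7
J(y) = 7 - 28*y (J(y) = -7*(-1 + y*4) = -7*(-1 + 4*y) = 7 - 28*y)
I(f) = 0
o(W, q) = 35*W (o(W, q) = (7 - 28*(-1))*W + 0 = (7 + 28)*W + 0 = 35*W + 0 = 35*W)
-839/o(-12 - 1*(-1), -23) = -839*1/(35*(-12 - 1*(-1))) = -839*1/(35*(-12 + 1)) = -839/(35*(-11)) = -839/(-385) = -839*(-1/385) = 839/385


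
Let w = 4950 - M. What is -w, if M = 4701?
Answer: -249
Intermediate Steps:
w = 249 (w = 4950 - 1*4701 = 4950 - 4701 = 249)
-w = -1*249 = -249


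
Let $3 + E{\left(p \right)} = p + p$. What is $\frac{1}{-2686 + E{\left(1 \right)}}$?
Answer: $- \frac{1}{2687} \approx -0.00037216$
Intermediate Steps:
$E{\left(p \right)} = -3 + 2 p$ ($E{\left(p \right)} = -3 + \left(p + p\right) = -3 + 2 p$)
$\frac{1}{-2686 + E{\left(1 \right)}} = \frac{1}{-2686 + \left(-3 + 2 \cdot 1\right)} = \frac{1}{-2686 + \left(-3 + 2\right)} = \frac{1}{-2686 - 1} = \frac{1}{-2687} = - \frac{1}{2687}$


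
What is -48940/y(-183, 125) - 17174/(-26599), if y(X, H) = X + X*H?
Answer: 848876576/306659871 ≈ 2.7681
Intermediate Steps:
y(X, H) = X + H*X
-48940/y(-183, 125) - 17174/(-26599) = -48940*(-1/(183*(1 + 125))) - 17174/(-26599) = -48940/((-183*126)) - 17174*(-1/26599) = -48940/(-23058) + 17174/26599 = -48940*(-1/23058) + 17174/26599 = 24470/11529 + 17174/26599 = 848876576/306659871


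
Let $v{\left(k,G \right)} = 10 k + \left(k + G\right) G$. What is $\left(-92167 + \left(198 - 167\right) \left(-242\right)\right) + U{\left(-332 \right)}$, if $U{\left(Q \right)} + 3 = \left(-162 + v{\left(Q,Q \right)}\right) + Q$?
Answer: $116962$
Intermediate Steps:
$v{\left(k,G \right)} = 10 k + G \left(G + k\right)$ ($v{\left(k,G \right)} = 10 k + \left(G + k\right) G = 10 k + G \left(G + k\right)$)
$U{\left(Q \right)} = -165 + 2 Q^{2} + 11 Q$ ($U{\left(Q \right)} = -3 - \left(162 - Q^{2} - 11 Q - Q Q\right) = -3 - \left(162 - 11 Q - 2 Q^{2}\right) = -3 + \left(\left(-162 + 2 Q^{2} + 10 Q\right) + Q\right) = -3 + \left(-162 + 2 Q^{2} + 11 Q\right) = -165 + 2 Q^{2} + 11 Q$)
$\left(-92167 + \left(198 - 167\right) \left(-242\right)\right) + U{\left(-332 \right)} = \left(-92167 + \left(198 - 167\right) \left(-242\right)\right) + \left(-165 + 2 \left(-332\right)^{2} + 11 \left(-332\right)\right) = \left(-92167 + 31 \left(-242\right)\right) - -216631 = \left(-92167 - 7502\right) - -216631 = -99669 + 216631 = 116962$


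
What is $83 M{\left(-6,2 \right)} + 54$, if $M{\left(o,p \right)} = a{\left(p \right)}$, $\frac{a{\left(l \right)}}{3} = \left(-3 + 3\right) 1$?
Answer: $54$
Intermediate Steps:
$a{\left(l \right)} = 0$ ($a{\left(l \right)} = 3 \left(-3 + 3\right) 1 = 3 \cdot 0 \cdot 1 = 3 \cdot 0 = 0$)
$M{\left(o,p \right)} = 0$
$83 M{\left(-6,2 \right)} + 54 = 83 \cdot 0 + 54 = 0 + 54 = 54$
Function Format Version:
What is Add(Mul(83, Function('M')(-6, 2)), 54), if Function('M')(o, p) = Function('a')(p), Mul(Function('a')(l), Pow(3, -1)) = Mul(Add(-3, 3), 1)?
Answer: 54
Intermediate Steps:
Function('a')(l) = 0 (Function('a')(l) = Mul(3, Mul(Add(-3, 3), 1)) = Mul(3, Mul(0, 1)) = Mul(3, 0) = 0)
Function('M')(o, p) = 0
Add(Mul(83, Function('M')(-6, 2)), 54) = Add(Mul(83, 0), 54) = Add(0, 54) = 54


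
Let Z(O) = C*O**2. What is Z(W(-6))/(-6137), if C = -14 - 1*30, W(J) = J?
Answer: 1584/6137 ≈ 0.25811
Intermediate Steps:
C = -44 (C = -14 - 30 = -44)
Z(O) = -44*O**2
Z(W(-6))/(-6137) = -44*(-6)**2/(-6137) = -44*36*(-1/6137) = -1584*(-1/6137) = 1584/6137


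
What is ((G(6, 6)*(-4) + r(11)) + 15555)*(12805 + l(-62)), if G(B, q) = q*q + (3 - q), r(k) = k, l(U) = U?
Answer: 196675462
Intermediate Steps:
G(B, q) = 3 + q² - q (G(B, q) = q² + (3 - q) = 3 + q² - q)
((G(6, 6)*(-4) + r(11)) + 15555)*(12805 + l(-62)) = (((3 + 6² - 1*6)*(-4) + 11) + 15555)*(12805 - 62) = (((3 + 36 - 6)*(-4) + 11) + 15555)*12743 = ((33*(-4) + 11) + 15555)*12743 = ((-132 + 11) + 15555)*12743 = (-121 + 15555)*12743 = 15434*12743 = 196675462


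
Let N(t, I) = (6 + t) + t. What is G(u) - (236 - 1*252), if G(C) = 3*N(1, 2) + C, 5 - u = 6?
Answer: 39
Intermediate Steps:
u = -1 (u = 5 - 1*6 = 5 - 6 = -1)
N(t, I) = 6 + 2*t
G(C) = 24 + C (G(C) = 3*(6 + 2*1) + C = 3*(6 + 2) + C = 3*8 + C = 24 + C)
G(u) - (236 - 1*252) = (24 - 1) - (236 - 1*252) = 23 - (236 - 252) = 23 - 1*(-16) = 23 + 16 = 39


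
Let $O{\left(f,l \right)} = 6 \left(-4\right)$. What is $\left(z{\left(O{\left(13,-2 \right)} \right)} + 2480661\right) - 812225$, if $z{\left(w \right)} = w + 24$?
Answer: $1668436$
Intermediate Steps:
$O{\left(f,l \right)} = -24$
$z{\left(w \right)} = 24 + w$
$\left(z{\left(O{\left(13,-2 \right)} \right)} + 2480661\right) - 812225 = \left(\left(24 - 24\right) + 2480661\right) - 812225 = \left(0 + 2480661\right) - 812225 = 2480661 - 812225 = 1668436$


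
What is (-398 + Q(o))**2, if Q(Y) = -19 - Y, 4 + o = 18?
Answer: 185761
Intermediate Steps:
o = 14 (o = -4 + 18 = 14)
(-398 + Q(o))**2 = (-398 + (-19 - 1*14))**2 = (-398 + (-19 - 14))**2 = (-398 - 33)**2 = (-431)**2 = 185761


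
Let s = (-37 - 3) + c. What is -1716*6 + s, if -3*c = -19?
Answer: -30989/3 ≈ -10330.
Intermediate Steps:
c = 19/3 (c = -⅓*(-19) = 19/3 ≈ 6.3333)
s = -101/3 (s = (-37 - 3) + 19/3 = -40 + 19/3 = -101/3 ≈ -33.667)
-1716*6 + s = -1716*6 - 101/3 = -26*396 - 101/3 = -10296 - 101/3 = -30989/3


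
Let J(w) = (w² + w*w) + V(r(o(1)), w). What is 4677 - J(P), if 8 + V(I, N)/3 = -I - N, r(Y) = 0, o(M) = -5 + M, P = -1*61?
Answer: -2924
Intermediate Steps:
P = -61
V(I, N) = -24 - 3*I - 3*N (V(I, N) = -24 + 3*(-I - N) = -24 + (-3*I - 3*N) = -24 - 3*I - 3*N)
J(w) = -24 - 3*w + 2*w² (J(w) = (w² + w*w) + (-24 - 3*0 - 3*w) = (w² + w²) + (-24 + 0 - 3*w) = 2*w² + (-24 - 3*w) = -24 - 3*w + 2*w²)
4677 - J(P) = 4677 - (-24 - 3*(-61) + 2*(-61)²) = 4677 - (-24 + 183 + 2*3721) = 4677 - (-24 + 183 + 7442) = 4677 - 1*7601 = 4677 - 7601 = -2924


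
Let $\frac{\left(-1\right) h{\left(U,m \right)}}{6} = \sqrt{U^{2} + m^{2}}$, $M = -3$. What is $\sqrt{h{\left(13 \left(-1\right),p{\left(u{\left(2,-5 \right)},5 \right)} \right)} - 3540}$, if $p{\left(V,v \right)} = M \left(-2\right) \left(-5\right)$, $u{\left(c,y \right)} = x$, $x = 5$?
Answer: $\sqrt{-3540 - 6 \sqrt{1069}} \approx 61.124 i$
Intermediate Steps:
$u{\left(c,y \right)} = 5$
$p{\left(V,v \right)} = -30$ ($p{\left(V,v \right)} = \left(-3\right) \left(-2\right) \left(-5\right) = 6 \left(-5\right) = -30$)
$h{\left(U,m \right)} = - 6 \sqrt{U^{2} + m^{2}}$
$\sqrt{h{\left(13 \left(-1\right),p{\left(u{\left(2,-5 \right)},5 \right)} \right)} - 3540} = \sqrt{- 6 \sqrt{\left(13 \left(-1\right)\right)^{2} + \left(-30\right)^{2}} - 3540} = \sqrt{- 6 \sqrt{\left(-13\right)^{2} + 900} - 3540} = \sqrt{- 6 \sqrt{169 + 900} - 3540} = \sqrt{- 6 \sqrt{1069} - 3540} = \sqrt{-3540 - 6 \sqrt{1069}}$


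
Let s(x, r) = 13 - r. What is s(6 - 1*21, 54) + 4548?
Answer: 4507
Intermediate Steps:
s(6 - 1*21, 54) + 4548 = (13 - 1*54) + 4548 = (13 - 54) + 4548 = -41 + 4548 = 4507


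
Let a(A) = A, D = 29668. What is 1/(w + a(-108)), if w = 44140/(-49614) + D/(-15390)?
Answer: -63629955/7051307036 ≈ -0.0090238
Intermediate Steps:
w = -179271896/63629955 (w = 44140/(-49614) + 29668/(-15390) = 44140*(-1/49614) + 29668*(-1/15390) = -22070/24807 - 14834/7695 = -179271896/63629955 ≈ -2.8174)
1/(w + a(-108)) = 1/(-179271896/63629955 - 108) = 1/(-7051307036/63629955) = -63629955/7051307036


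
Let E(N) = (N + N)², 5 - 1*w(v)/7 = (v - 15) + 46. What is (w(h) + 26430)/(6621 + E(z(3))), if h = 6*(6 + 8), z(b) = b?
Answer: 25660/6657 ≈ 3.8546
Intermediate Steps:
h = 84 (h = 6*14 = 84)
w(v) = -182 - 7*v (w(v) = 35 - 7*((v - 15) + 46) = 35 - 7*((-15 + v) + 46) = 35 - 7*(31 + v) = 35 + (-217 - 7*v) = -182 - 7*v)
E(N) = 4*N² (E(N) = (2*N)² = 4*N²)
(w(h) + 26430)/(6621 + E(z(3))) = ((-182 - 7*84) + 26430)/(6621 + 4*3²) = ((-182 - 588) + 26430)/(6621 + 4*9) = (-770 + 26430)/(6621 + 36) = 25660/6657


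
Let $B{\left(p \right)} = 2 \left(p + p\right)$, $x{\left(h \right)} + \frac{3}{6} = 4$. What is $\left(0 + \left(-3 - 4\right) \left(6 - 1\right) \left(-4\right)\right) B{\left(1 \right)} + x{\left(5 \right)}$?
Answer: $\frac{1127}{2} \approx 563.5$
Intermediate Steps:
$x{\left(h \right)} = \frac{7}{2}$ ($x{\left(h \right)} = - \frac{1}{2} + 4 = \frac{7}{2}$)
$B{\left(p \right)} = 4 p$ ($B{\left(p \right)} = 2 \cdot 2 p = 4 p$)
$\left(0 + \left(-3 - 4\right) \left(6 - 1\right) \left(-4\right)\right) B{\left(1 \right)} + x{\left(5 \right)} = \left(0 + \left(-3 - 4\right) \left(6 - 1\right) \left(-4\right)\right) 4 \cdot 1 + \frac{7}{2} = \left(0 + \left(-7\right) 5 \left(-4\right)\right) 4 + \frac{7}{2} = \left(0 - -140\right) 4 + \frac{7}{2} = \left(0 + 140\right) 4 + \frac{7}{2} = 140 \cdot 4 + \frac{7}{2} = 560 + \frac{7}{2} = \frac{1127}{2}$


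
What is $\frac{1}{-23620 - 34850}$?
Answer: $- \frac{1}{58470} \approx -1.7103 \cdot 10^{-5}$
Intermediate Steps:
$\frac{1}{-23620 - 34850} = \frac{1}{-58470} = - \frac{1}{58470}$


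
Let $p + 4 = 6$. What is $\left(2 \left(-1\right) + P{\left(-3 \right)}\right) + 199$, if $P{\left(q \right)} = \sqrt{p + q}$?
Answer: $197 + i \approx 197.0 + 1.0 i$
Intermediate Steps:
$p = 2$ ($p = -4 + 6 = 2$)
$P{\left(q \right)} = \sqrt{2 + q}$
$\left(2 \left(-1\right) + P{\left(-3 \right)}\right) + 199 = \left(2 \left(-1\right) + \sqrt{2 - 3}\right) + 199 = \left(-2 + \sqrt{-1}\right) + 199 = \left(-2 + i\right) + 199 = 197 + i$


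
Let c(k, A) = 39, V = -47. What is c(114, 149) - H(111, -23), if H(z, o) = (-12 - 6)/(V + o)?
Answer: 1356/35 ≈ 38.743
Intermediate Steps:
H(z, o) = -18/(-47 + o) (H(z, o) = (-12 - 6)/(-47 + o) = -18/(-47 + o))
c(114, 149) - H(111, -23) = 39 - (-18)/(-47 - 23) = 39 - (-18)/(-70) = 39 - (-18)*(-1)/70 = 39 - 1*9/35 = 39 - 9/35 = 1356/35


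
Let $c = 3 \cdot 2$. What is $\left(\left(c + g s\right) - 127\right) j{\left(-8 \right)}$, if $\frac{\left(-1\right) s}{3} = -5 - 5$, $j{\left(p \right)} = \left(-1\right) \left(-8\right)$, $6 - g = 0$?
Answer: $472$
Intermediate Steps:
$c = 6$
$g = 6$ ($g = 6 - 0 = 6 + 0 = 6$)
$j{\left(p \right)} = 8$
$s = 30$ ($s = - 3 \left(-5 - 5\right) = \left(-3\right) \left(-10\right) = 30$)
$\left(\left(c + g s\right) - 127\right) j{\left(-8 \right)} = \left(\left(6 + 6 \cdot 30\right) - 127\right) 8 = \left(\left(6 + 180\right) - 127\right) 8 = \left(186 - 127\right) 8 = 59 \cdot 8 = 472$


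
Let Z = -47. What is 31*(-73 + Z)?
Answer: -3720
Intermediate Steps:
31*(-73 + Z) = 31*(-73 - 47) = 31*(-120) = -3720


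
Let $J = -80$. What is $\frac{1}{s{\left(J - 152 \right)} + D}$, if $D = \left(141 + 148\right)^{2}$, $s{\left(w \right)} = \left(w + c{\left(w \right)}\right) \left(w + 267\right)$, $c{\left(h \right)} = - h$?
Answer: $\frac{1}{83521} \approx 1.1973 \cdot 10^{-5}$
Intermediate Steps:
$s{\left(w \right)} = 0$ ($s{\left(w \right)} = \left(w - w\right) \left(w + 267\right) = 0 \left(267 + w\right) = 0$)
$D = 83521$ ($D = 289^{2} = 83521$)
$\frac{1}{s{\left(J - 152 \right)} + D} = \frac{1}{0 + 83521} = \frac{1}{83521}$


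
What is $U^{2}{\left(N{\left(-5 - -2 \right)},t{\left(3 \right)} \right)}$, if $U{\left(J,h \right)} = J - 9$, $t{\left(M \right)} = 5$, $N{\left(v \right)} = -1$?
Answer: $100$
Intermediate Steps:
$U{\left(J,h \right)} = -9 + J$ ($U{\left(J,h \right)} = J - 9 = -9 + J$)
$U^{2}{\left(N{\left(-5 - -2 \right)},t{\left(3 \right)} \right)} = \left(-9 - 1\right)^{2} = \left(-10\right)^{2} = 100$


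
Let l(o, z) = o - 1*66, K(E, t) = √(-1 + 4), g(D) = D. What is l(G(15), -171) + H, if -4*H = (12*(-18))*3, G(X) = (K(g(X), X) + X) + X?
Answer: 126 + √3 ≈ 127.73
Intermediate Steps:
K(E, t) = √3
G(X) = √3 + 2*X (G(X) = (√3 + X) + X = (X + √3) + X = √3 + 2*X)
l(o, z) = -66 + o (l(o, z) = o - 66 = -66 + o)
H = 162 (H = -12*(-18)*3/4 = -(-54)*3 = -¼*(-648) = 162)
l(G(15), -171) + H = (-66 + (√3 + 2*15)) + 162 = (-66 + (√3 + 30)) + 162 = (-66 + (30 + √3)) + 162 = (-36 + √3) + 162 = 126 + √3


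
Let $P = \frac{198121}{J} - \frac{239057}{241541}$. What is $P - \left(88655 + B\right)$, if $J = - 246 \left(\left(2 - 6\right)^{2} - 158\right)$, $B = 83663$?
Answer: $- \frac{1453895381106079}{8437510212} \approx -1.7231 \cdot 10^{5}$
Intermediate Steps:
$J = 34932$ ($J = - 246 \left(\left(-4\right)^{2} - 158\right) = - 246 \left(16 - 158\right) = \left(-246\right) \left(-142\right) = 34932$)
$P = \frac{39503605337}{8437510212}$ ($P = \frac{198121}{34932} - \frac{239057}{241541} = \frac{39503605337}{8437510212} \approx 4.6819$)
$P - \left(88655 + B\right) = \frac{39503605337}{8437510212} - 172318 = - \frac{1453895381106079}{8437510212}$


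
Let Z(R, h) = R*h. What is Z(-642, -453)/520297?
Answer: 290826/520297 ≈ 0.55896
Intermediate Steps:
Z(-642, -453)/520297 = -642*(-453)/520297 = 290826*(1/520297) = 290826/520297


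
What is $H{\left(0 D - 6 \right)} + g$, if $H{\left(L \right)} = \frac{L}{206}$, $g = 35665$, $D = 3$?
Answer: $\frac{3673492}{103} \approx 35665.0$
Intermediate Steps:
$H{\left(L \right)} = \frac{L}{206}$ ($H{\left(L \right)} = L \frac{1}{206} = \frac{L}{206}$)
$H{\left(0 D - 6 \right)} + g = \frac{0 \cdot 3 - 6}{206} + 35665 = \frac{0 - 6}{206} + 35665 = \frac{1}{206} \left(-6\right) + 35665 = - \frac{3}{103} + 35665 = \frac{3673492}{103}$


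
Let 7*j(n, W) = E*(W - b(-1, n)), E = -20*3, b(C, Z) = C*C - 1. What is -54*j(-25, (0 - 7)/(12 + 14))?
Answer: -1620/13 ≈ -124.62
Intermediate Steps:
b(C, Z) = -1 + C² (b(C, Z) = C² - 1 = -1 + C²)
E = -60 (E = -5*12 = -60)
j(n, W) = -60*W/7 (j(n, W) = (-60*(W - (-1 + (-1)²)))/7 = (-60*(W - (-1 + 1)))/7 = (-60*(W - 1*0))/7 = (-60*(W + 0))/7 = (-60*W)/7 = -60*W/7)
-54*j(-25, (0 - 7)/(12 + 14)) = -(-3240)*(0 - 7)/(12 + 14)/7 = -(-3240)*(-7/26)/7 = -(-3240)*(-7*1/26)/7 = -(-3240)*(-7)/(7*26) = -54*30/13 = -1620/13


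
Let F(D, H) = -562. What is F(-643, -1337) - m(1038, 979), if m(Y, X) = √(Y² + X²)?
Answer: -562 - √2035885 ≈ -1988.8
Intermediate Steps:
m(Y, X) = √(X² + Y²)
F(-643, -1337) - m(1038, 979) = -562 - √(979² + 1038²) = -562 - √(958441 + 1077444) = -562 - √2035885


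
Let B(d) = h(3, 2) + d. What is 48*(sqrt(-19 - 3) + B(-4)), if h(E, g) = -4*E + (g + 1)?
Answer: -624 + 48*I*sqrt(22) ≈ -624.0 + 225.14*I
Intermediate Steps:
h(E, g) = 1 + g - 4*E (h(E, g) = -4*E + (1 + g) = 1 + g - 4*E)
B(d) = -9 + d (B(d) = (1 + 2 - 4*3) + d = (1 + 2 - 12) + d = -9 + d)
48*(sqrt(-19 - 3) + B(-4)) = 48*(sqrt(-19 - 3) + (-9 - 4)) = 48*(sqrt(-22) - 13) = 48*(I*sqrt(22) - 13) = 48*(-13 + I*sqrt(22)) = -624 + 48*I*sqrt(22)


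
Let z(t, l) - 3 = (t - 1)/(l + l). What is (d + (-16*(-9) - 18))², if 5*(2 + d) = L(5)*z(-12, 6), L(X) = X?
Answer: 2283121/144 ≈ 15855.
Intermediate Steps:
z(t, l) = 3 + (-1 + t)/(2*l) (z(t, l) = 3 + (t - 1)/(l + l) = 3 + (-1 + t)/((2*l)) = 3 + (-1 + t)*(1/(2*l)) = 3 + (-1 + t)/(2*l))
d = -1/12 (d = -2 + (5*((½)*(-1 - 12 + 6*6)/6))/5 = -2 + (5*((½)*(⅙)*(-1 - 12 + 36)))/5 = -2 + (5*((½)*(⅙)*23))/5 = -2 + (5*(23/12))/5 = -2 + (⅕)*(115/12) = -2 + 23/12 = -1/12 ≈ -0.083333)
(d + (-16*(-9) - 18))² = (-1/12 + (-16*(-9) - 18))² = (-1/12 + (144 - 18))² = (-1/12 + 126)² = (1511/12)² = 2283121/144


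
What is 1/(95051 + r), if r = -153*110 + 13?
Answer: 1/78234 ≈ 1.2782e-5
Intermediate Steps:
r = -16817 (r = -16830 + 13 = -16817)
1/(95051 + r) = 1/(95051 - 16817) = 1/78234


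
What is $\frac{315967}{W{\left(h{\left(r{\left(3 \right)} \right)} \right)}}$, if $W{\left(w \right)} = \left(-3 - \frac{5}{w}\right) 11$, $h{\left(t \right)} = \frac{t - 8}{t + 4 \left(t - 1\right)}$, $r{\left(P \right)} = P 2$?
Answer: $\frac{315967}{682} \approx 463.29$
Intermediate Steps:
$r{\left(P \right)} = 2 P$
$h{\left(t \right)} = \frac{-8 + t}{-4 + 5 t}$ ($h{\left(t \right)} = \frac{-8 + t}{t + 4 \left(-1 + t\right)} = \frac{-8 + t}{t + \left(-4 + 4 t\right)} = \frac{-8 + t}{-4 + 5 t}$)
$W{\left(w \right)} = -33 - \frac{55}{w}$
$\frac{315967}{W{\left(h{\left(r{\left(3 \right)} \right)} \right)}} = \frac{315967}{-33 - \frac{55}{\frac{1}{-4 + 5 \cdot 2 \cdot 3} \left(-8 + 2 \cdot 3\right)}} = \frac{315967}{-33 - \frac{55}{\frac{1}{-4 + 5 \cdot 6} \left(-8 + 6\right)}} = \frac{315967}{-33 - \frac{55}{\frac{1}{-4 + 30} \left(-2\right)}} = \frac{315967}{-33 - \frac{55}{\frac{1}{26} \left(-2\right)}} = \frac{315967}{-33 - \frac{55}{- \frac{1}{13}}} = \frac{315967}{-33 - -715} = \frac{315967}{-33 + 715} = \frac{315967}{682}$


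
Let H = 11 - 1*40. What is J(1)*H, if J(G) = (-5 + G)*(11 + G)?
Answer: 1392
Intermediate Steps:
H = -29 (H = 11 - 40 = -29)
J(1)*H = (-55 + 1**2 + 6*1)*(-29) = (-55 + 1 + 6)*(-29) = -48*(-29) = 1392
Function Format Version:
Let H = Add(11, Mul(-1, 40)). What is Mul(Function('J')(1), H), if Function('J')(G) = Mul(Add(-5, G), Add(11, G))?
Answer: 1392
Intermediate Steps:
H = -29 (H = Add(11, -40) = -29)
Mul(Function('J')(1), H) = Mul(Add(-55, Pow(1, 2), Mul(6, 1)), -29) = Mul(Add(-55, 1, 6), -29) = Mul(-48, -29) = 1392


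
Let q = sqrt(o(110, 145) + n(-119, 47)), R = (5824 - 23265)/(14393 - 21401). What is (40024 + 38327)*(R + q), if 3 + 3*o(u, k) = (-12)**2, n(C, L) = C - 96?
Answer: 455506597/2336 + 156702*I*sqrt(42) ≈ 1.9499e+5 + 1.0155e+6*I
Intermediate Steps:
n(C, L) = -96 + C
o(u, k) = 47 (o(u, k) = -1 + (1/3)*(-12)**2 = -1 + (1/3)*144 = -1 + 48 = 47)
R = 17441/7008 (R = -17441/(-7008) = -17441*(-1/7008) = 17441/7008 ≈ 2.4887)
q = 2*I*sqrt(42) (q = sqrt(47 + (-96 - 119)) = sqrt(47 - 215) = sqrt(-168) = 2*I*sqrt(42) ≈ 12.961*I)
(40024 + 38327)*(R + q) = (40024 + 38327)*(17441/7008 + 2*I*sqrt(42)) = 78351*(17441/7008 + 2*I*sqrt(42)) = 455506597/2336 + 156702*I*sqrt(42)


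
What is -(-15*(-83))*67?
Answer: -83415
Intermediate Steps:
-(-15*(-83))*67 = -1245*67 = -1*83415 = -83415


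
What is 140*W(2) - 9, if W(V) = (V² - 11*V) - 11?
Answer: -4069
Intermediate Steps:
W(V) = -11 + V² - 11*V
140*W(2) - 9 = 140*(-11 + 2² - 11*2) - 9 = 140*(-11 + 4 - 22) - 9 = 140*(-29) - 9 = -4060 - 9 = -4069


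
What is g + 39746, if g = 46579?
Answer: 86325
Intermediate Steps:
g + 39746 = 46579 + 39746 = 86325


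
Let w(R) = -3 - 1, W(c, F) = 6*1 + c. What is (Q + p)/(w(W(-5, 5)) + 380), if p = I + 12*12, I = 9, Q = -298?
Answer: -145/376 ≈ -0.38564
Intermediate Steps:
W(c, F) = 6 + c
w(R) = -4
p = 153 (p = 9 + 12*12 = 9 + 144 = 153)
(Q + p)/(w(W(-5, 5)) + 380) = (-298 + 153)/(-4 + 380) = -145/376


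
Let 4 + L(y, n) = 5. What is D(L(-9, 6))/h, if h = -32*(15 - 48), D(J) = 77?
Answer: 7/96 ≈ 0.072917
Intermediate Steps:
L(y, n) = 1 (L(y, n) = -4 + 5 = 1)
h = 1056 (h = -32*(-33) = 1056)
D(L(-9, 6))/h = 77/1056 = 77*(1/1056) = 7/96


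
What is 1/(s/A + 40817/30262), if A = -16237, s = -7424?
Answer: 491364094/887410717 ≈ 0.55371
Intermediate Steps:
1/(s/A + 40817/30262) = 1/(-7424/(-16237) + 40817/30262) = 1/(-7424*(-1/16237) + 40817*(1/30262)) = 1/(7424/16237 + 40817/30262) = 1/(887410717/491364094) = 491364094/887410717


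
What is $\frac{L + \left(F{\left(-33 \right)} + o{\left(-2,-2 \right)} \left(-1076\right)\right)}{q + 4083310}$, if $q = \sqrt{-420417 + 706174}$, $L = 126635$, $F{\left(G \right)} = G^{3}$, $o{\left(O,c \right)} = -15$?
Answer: $\frac{436252673780}{16673420270343} - \frac{106838 \sqrt{285757}}{16673420270343} \approx 0.026161$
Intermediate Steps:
$q = \sqrt{285757} \approx 534.56$
$\frac{L + \left(F{\left(-33 \right)} + o{\left(-2,-2 \right)} \left(-1076\right)\right)}{q + 4083310} = \frac{126635 + \left(\left(-33\right)^{3} - -16140\right)}{\sqrt{285757} + 4083310} = \frac{126635 + \left(-35937 + 16140\right)}{4083310 + \sqrt{285757}} = \frac{126635 - 19797}{4083310 + \sqrt{285757}} = \frac{106838}{4083310 + \sqrt{285757}}$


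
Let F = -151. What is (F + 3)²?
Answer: 21904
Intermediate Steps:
(F + 3)² = (-151 + 3)² = (-148)² = 21904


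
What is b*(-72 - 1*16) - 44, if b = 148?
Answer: -13068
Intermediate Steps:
b*(-72 - 1*16) - 44 = 148*(-72 - 1*16) - 44 = 148*(-72 - 16) - 44 = 148*(-88) - 44 = -13024 - 44 = -13068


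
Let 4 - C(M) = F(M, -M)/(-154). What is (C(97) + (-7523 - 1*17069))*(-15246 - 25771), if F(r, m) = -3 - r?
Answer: 77658552542/77 ≈ 1.0086e+9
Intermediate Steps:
C(M) = 613/154 - M/154 (C(M) = 4 - (-3 - M)/(-154) = 4 - (-3 - M)*(-1)/154 = 4 - (3/154 + M/154) = 4 + (-3/154 - M/154) = 613/154 - M/154)
(C(97) + (-7523 - 1*17069))*(-15246 - 25771) = ((613/154 - 1/154*97) + (-7523 - 1*17069))*(-15246 - 25771) = ((613/154 - 97/154) + (-7523 - 17069))*(-41017) = (258/77 - 24592)*(-41017) = -1893326/77*(-41017) = 77658552542/77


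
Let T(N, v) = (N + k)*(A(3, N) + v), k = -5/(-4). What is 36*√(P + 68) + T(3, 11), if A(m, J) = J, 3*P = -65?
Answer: 119/2 + 12*√417 ≈ 304.55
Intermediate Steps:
P = -65/3 (P = (⅓)*(-65) = -65/3 ≈ -21.667)
k = 5/4 (k = -5*(-¼) = 5/4 ≈ 1.2500)
T(N, v) = (5/4 + N)*(N + v) (T(N, v) = (N + 5/4)*(N + v) = (5/4 + N)*(N + v))
36*√(P + 68) + T(3, 11) = 36*√(-65/3 + 68) + (3² + (5/4)*3 + (5/4)*11 + 3*11) = 36*√(139/3) + (9 + 15/4 + 55/4 + 33) = 36*(√417/3) + 119/2 = 12*√417 + 119/2 = 119/2 + 12*√417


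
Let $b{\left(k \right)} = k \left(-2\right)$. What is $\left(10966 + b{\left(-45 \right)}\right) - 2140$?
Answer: $8916$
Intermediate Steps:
$b{\left(k \right)} = - 2 k$
$\left(10966 + b{\left(-45 \right)}\right) - 2140 = \left(10966 - -90\right) - 2140 = \left(10966 + 90\right) - 2140 = 11056 - 2140 = 8916$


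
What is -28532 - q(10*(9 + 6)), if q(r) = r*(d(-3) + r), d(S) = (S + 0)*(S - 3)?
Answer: -53732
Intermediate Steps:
d(S) = S*(-3 + S)
q(r) = r*(18 + r) (q(r) = r*(-3*(-3 - 3) + r) = r*(-3*(-6) + r) = r*(18 + r))
-28532 - q(10*(9 + 6)) = -28532 - 10*(9 + 6)*(18 + 10*(9 + 6)) = -28532 - 10*15*(18 + 10*15) = -28532 - 150*(18 + 150) = -28532 - 150*168 = -28532 - 1*25200 = -28532 - 25200 = -53732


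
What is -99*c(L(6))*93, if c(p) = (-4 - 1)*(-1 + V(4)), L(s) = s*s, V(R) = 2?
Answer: 46035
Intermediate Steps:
L(s) = s²
c(p) = -5 (c(p) = (-4 - 1)*(-1 + 2) = -5*1 = -5)
-99*c(L(6))*93 = -99*(-5)*93 = 495*93 = 46035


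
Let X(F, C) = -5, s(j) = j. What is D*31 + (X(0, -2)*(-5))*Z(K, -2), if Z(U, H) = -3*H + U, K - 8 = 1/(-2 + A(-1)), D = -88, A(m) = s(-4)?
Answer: -14293/6 ≈ -2382.2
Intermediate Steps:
A(m) = -4
K = 47/6 (K = 8 + 1/(-2 - 4) = 8 + 1/(-6) = 8 - ⅙ = 47/6 ≈ 7.8333)
Z(U, H) = U - 3*H
D*31 + (X(0, -2)*(-5))*Z(K, -2) = -88*31 + (-5*(-5))*(47/6 - 3*(-2)) = -2728 + 25*(47/6 + 6) = -2728 + 25*(83/6) = -2728 + 2075/6 = -14293/6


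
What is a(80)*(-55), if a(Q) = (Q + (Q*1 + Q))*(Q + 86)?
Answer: -2191200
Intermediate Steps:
a(Q) = 3*Q*(86 + Q) (a(Q) = (Q + (Q + Q))*(86 + Q) = (Q + 2*Q)*(86 + Q) = (3*Q)*(86 + Q) = 3*Q*(86 + Q))
a(80)*(-55) = (3*80*(86 + 80))*(-55) = (3*80*166)*(-55) = 39840*(-55) = -2191200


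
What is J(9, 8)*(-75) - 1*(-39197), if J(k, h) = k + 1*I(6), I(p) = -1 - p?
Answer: 39047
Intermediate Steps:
J(k, h) = -7 + k (J(k, h) = k + 1*(-1 - 1*6) = k + 1*(-1 - 6) = k + 1*(-7) = k - 7 = -7 + k)
J(9, 8)*(-75) - 1*(-39197) = (-7 + 9)*(-75) - 1*(-39197) = 2*(-75) + 39197 = -150 + 39197 = 39047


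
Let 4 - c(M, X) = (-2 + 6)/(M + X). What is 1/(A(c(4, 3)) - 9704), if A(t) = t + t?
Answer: -7/67880 ≈ -0.00010312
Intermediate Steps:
c(M, X) = 4 - 4/(M + X) (c(M, X) = 4 - (-2 + 6)/(M + X) = 4 - 4/(M + X))
A(t) = 2*t
1/(A(c(4, 3)) - 9704) = 1/(2*(4*(-1 + 4 + 3)/(4 + 3)) - 9704) = 1/(2*(4*6/7) - 9704) = 1/(2*(4*(⅐)*6) - 9704) = 1/(2*(24/7) - 9704) = 1/(48/7 - 9704) = 1/(-67880/7) = -7/67880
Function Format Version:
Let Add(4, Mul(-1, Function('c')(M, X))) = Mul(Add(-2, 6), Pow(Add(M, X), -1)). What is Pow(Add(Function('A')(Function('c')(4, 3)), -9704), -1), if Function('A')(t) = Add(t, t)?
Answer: Rational(-7, 67880) ≈ -0.00010312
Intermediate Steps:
Function('c')(M, X) = Add(4, Mul(-4, Pow(Add(M, X), -1))) (Function('c')(M, X) = Add(4, Mul(-1, Mul(Add(-2, 6), Pow(Add(M, X), -1)))) = Add(4, Mul(-1, Mul(4, Pow(Add(M, X), -1)))) = Add(4, Mul(-4, Pow(Add(M, X), -1))))
Function('A')(t) = Mul(2, t)
Pow(Add(Function('A')(Function('c')(4, 3)), -9704), -1) = Pow(Add(Mul(2, Mul(4, Pow(Add(4, 3), -1), Add(-1, 4, 3))), -9704), -1) = Pow(Add(Mul(2, Mul(4, Pow(7, -1), 6)), -9704), -1) = Pow(Add(Mul(2, Mul(4, Rational(1, 7), 6)), -9704), -1) = Pow(Add(Mul(2, Rational(24, 7)), -9704), -1) = Pow(Add(Rational(48, 7), -9704), -1) = Pow(Rational(-67880, 7), -1) = Rational(-7, 67880)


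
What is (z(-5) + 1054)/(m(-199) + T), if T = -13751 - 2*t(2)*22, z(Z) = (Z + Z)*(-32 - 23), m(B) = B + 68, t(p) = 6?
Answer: -802/7073 ≈ -0.11339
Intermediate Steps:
m(B) = 68 + B
z(Z) = -110*Z (z(Z) = (2*Z)*(-55) = -110*Z)
T = -14015 (T = -13751 - 2*6*22 = -13751 - 12*22 = -13751 - 1*264 = -13751 - 264 = -14015)
(z(-5) + 1054)/(m(-199) + T) = (-110*(-5) + 1054)/((68 - 199) - 14015) = (550 + 1054)/(-131 - 14015) = 1604/(-14146) = 1604*(-1/14146) = -802/7073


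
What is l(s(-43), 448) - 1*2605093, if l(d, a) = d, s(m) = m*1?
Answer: -2605136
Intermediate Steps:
s(m) = m
l(s(-43), 448) - 1*2605093 = -43 - 1*2605093 = -43 - 2605093 = -2605136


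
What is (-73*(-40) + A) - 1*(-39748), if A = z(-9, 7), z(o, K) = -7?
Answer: 42661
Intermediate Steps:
A = -7
(-73*(-40) + A) - 1*(-39748) = (-73*(-40) - 7) - 1*(-39748) = (2920 - 7) + 39748 = 2913 + 39748 = 42661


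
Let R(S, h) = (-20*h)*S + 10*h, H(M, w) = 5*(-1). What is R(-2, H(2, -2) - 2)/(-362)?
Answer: 175/181 ≈ 0.96685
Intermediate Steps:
H(M, w) = -5
R(S, h) = 10*h - 20*S*h (R(S, h) = -20*S*h + 10*h = 10*h - 20*S*h)
R(-2, H(2, -2) - 2)/(-362) = (10*(-5 - 2)*(1 - 2*(-2)))/(-362) = (10*(-7)*(1 + 4))*(-1/362) = (10*(-7)*5)*(-1/362) = -350*(-1/362) = 175/181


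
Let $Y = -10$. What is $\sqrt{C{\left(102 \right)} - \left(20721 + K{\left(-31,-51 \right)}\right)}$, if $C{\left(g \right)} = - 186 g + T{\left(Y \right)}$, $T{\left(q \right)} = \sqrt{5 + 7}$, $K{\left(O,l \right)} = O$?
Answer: $\sqrt{-39662 + 2 \sqrt{3}} \approx 199.14 i$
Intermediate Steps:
$T{\left(q \right)} = 2 \sqrt{3}$ ($T{\left(q \right)} = \sqrt{12} = 2 \sqrt{3}$)
$C{\left(g \right)} = - 186 g + 2 \sqrt{3}$
$\sqrt{C{\left(102 \right)} - \left(20721 + K{\left(-31,-51 \right)}\right)} = \sqrt{\left(\left(-186\right) 102 + 2 \sqrt{3}\right) - 20690} = \sqrt{\left(-18972 + 2 \sqrt{3}\right) + \left(-20721 + 31\right)} = \sqrt{\left(-18972 + 2 \sqrt{3}\right) - 20690} = \sqrt{-39662 + 2 \sqrt{3}}$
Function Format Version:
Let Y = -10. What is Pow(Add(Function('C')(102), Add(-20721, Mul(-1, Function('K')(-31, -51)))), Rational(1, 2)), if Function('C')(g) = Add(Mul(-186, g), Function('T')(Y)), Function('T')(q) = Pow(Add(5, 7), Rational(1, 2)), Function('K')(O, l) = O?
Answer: Pow(Add(-39662, Mul(2, Pow(3, Rational(1, 2)))), Rational(1, 2)) ≈ Mul(199.14, I)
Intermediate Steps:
Function('T')(q) = Mul(2, Pow(3, Rational(1, 2))) (Function('T')(q) = Pow(12, Rational(1, 2)) = Mul(2, Pow(3, Rational(1, 2))))
Function('C')(g) = Add(Mul(-186, g), Mul(2, Pow(3, Rational(1, 2))))
Pow(Add(Function('C')(102), Add(-20721, Mul(-1, Function('K')(-31, -51)))), Rational(1, 2)) = Pow(Add(Add(Mul(-186, 102), Mul(2, Pow(3, Rational(1, 2)))), Add(-20721, Mul(-1, -31))), Rational(1, 2)) = Pow(Add(Add(-18972, Mul(2, Pow(3, Rational(1, 2)))), Add(-20721, 31)), Rational(1, 2)) = Pow(Add(Add(-18972, Mul(2, Pow(3, Rational(1, 2)))), -20690), Rational(1, 2)) = Pow(Add(-39662, Mul(2, Pow(3, Rational(1, 2)))), Rational(1, 2))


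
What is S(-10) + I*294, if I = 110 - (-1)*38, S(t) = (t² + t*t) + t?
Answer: 43702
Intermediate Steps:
S(t) = t + 2*t² (S(t) = (t² + t²) + t = 2*t² + t = t + 2*t²)
I = 148 (I = 110 - 1*(-38) = 110 + 38 = 148)
S(-10) + I*294 = -10*(1 + 2*(-10)) + 148*294 = -10*(1 - 20) + 43512 = -10*(-19) + 43512 = 190 + 43512 = 43702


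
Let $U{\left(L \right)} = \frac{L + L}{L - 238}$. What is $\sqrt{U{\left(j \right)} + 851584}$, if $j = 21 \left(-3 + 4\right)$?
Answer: $\frac{\sqrt{818372038}}{31} \approx 922.81$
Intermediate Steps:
$j = 21$ ($j = 21 \cdot 1 = 21$)
$U{\left(L \right)} = \frac{2 L}{-238 + L}$
$\sqrt{U{\left(j \right)} + 851584} = \sqrt{2 \cdot 21 \frac{1}{-238 + 21} + 851584} = \sqrt{2 \cdot 21 \frac{1}{-217} + 851584} = \sqrt{2 \cdot 21 \left(- \frac{1}{217}\right) + 851584} = \sqrt{- \frac{6}{31} + 851584} = \sqrt{\frac{26399098}{31}} = \frac{\sqrt{818372038}}{31}$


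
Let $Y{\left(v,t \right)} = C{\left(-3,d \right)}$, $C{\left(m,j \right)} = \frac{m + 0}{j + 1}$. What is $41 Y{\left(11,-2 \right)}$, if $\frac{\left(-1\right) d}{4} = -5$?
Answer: $- \frac{41}{7} \approx -5.8571$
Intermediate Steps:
$d = 20$ ($d = \left(-4\right) \left(-5\right) = 20$)
$C{\left(m,j \right)} = \frac{m}{1 + j}$
$Y{\left(v,t \right)} = - \frac{1}{7}$ ($Y{\left(v,t \right)} = - \frac{3}{1 + 20} = - \frac{3}{21} = \left(-3\right) \frac{1}{21} = - \frac{1}{7}$)
$41 Y{\left(11,-2 \right)} = 41 \left(- \frac{1}{7}\right) = - \frac{41}{7}$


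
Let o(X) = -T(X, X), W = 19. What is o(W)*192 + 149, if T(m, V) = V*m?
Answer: -69163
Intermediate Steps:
o(X) = -X² (o(X) = -X*X = -X²)
o(W)*192 + 149 = -1*19²*192 + 149 = -1*361*192 + 149 = -361*192 + 149 = -69312 + 149 = -69163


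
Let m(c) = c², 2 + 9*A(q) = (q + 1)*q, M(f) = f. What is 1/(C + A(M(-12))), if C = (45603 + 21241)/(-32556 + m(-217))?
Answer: 130797/2490886 ≈ 0.052510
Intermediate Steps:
A(q) = -2/9 + q*(1 + q)/9 (A(q) = -2/9 + ((q + 1)*q)/9 = -2/9 + ((1 + q)*q)/9 = -2/9 + (q*(1 + q))/9 = -2/9 + q*(1 + q)/9)
C = 66844/14533 (C = (45603 + 21241)/(-32556 + (-217)²) = 66844/(-32556 + 47089) = 66844/14533 ≈ 4.5995)
1/(C + A(M(-12))) = 1/(66844/14533 + (-2/9 + (⅑)*(-12) + (⅑)*(-12)²)) = 1/(66844/14533 + (-2/9 - 4/3 + (⅑)*144)) = 1/(66844/14533 + (-2/9 - 4/3 + 16)) = 1/(66844/14533 + 130/9) = 1/(2490886/130797) = 130797/2490886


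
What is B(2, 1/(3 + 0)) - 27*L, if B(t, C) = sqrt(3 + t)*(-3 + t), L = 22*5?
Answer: -2970 - sqrt(5) ≈ -2972.2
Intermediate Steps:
L = 110
B(2, 1/(3 + 0)) - 27*L = sqrt(3 + 2)*(-3 + 2) - 27*110 = sqrt(5)*(-1) - 2970 = -sqrt(5) - 2970 = -2970 - sqrt(5)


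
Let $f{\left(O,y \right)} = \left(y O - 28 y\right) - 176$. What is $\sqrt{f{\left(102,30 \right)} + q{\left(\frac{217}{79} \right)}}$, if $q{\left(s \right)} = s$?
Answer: $\frac{\sqrt{12773747}}{79} \approx 45.241$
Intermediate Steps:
$f{\left(O,y \right)} = -176 - 28 y + O y$ ($f{\left(O,y \right)} = \left(O y - 28 y\right) - 176 = \left(- 28 y + O y\right) - 176 = -176 - 28 y + O y$)
$\sqrt{f{\left(102,30 \right)} + q{\left(\frac{217}{79} \right)}} = \sqrt{\left(-176 - 840 + 102 \cdot 30\right) + \frac{217}{79}} = \sqrt{\left(-176 - 840 + 3060\right) + 217 \cdot \frac{1}{79}} = \sqrt{2044 + \frac{217}{79}} = \sqrt{\frac{161693}{79}} = \frac{\sqrt{12773747}}{79}$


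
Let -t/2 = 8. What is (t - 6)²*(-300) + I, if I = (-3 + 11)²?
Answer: -145136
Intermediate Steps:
t = -16 (t = -2*8 = -16)
I = 64 (I = 8² = 64)
(t - 6)²*(-300) + I = (-16 - 6)²*(-300) + 64 = (-22)²*(-300) + 64 = 484*(-300) + 64 = -145200 + 64 = -145136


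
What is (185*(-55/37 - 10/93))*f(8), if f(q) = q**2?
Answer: -1755200/93 ≈ -18873.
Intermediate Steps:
(185*(-55/37 - 10/93))*f(8) = (185*(-55/37 - 10/93))*8**2 = (185*(-55*1/37 - 10*1/93))*64 = (185*(-55/37 - 10/93))*64 = (185*(-5485/3441))*64 = -27425/93*64 = -1755200/93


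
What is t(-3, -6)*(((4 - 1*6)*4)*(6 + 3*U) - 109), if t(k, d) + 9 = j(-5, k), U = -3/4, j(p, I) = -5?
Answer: 1946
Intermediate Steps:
U = -¾ (U = -3*¼ = -¾ ≈ -0.75000)
t(k, d) = -14 (t(k, d) = -9 - 5 = -14)
t(-3, -6)*(((4 - 1*6)*4)*(6 + 3*U) - 109) = -14*(((4 - 1*6)*4)*(6 + 3*(-¾)) - 109) = -14*(((4 - 6)*4)*(6 - 9/4) - 109) = -14*(-2*4*(15/4) - 109) = -14*(-8*15/4 - 109) = -14*(-30 - 109) = -14*(-139) = 1946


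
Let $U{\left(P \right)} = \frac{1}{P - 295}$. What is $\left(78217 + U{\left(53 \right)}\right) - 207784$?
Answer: $- \frac{31355215}{242} \approx -1.2957 \cdot 10^{5}$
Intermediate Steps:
$U{\left(P \right)} = \frac{1}{-295 + P}$
$\left(78217 + U{\left(53 \right)}\right) - 207784 = \left(78217 + \frac{1}{-295 + 53}\right) - 207784 = \left(78217 + \frac{1}{-242}\right) - 207784 = \left(78217 - \frac{1}{242}\right) - 207784 = \frac{18928513}{242} - 207784 = - \frac{31355215}{242}$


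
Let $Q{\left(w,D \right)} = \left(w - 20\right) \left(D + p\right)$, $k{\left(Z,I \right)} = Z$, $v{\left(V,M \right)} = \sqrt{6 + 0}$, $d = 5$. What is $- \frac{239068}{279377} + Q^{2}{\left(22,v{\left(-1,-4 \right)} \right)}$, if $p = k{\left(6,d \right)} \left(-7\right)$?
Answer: $\frac{1977750092}{279377} - 336 \sqrt{6} \approx 6256.1$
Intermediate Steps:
$v{\left(V,M \right)} = \sqrt{6}$
$p = -42$ ($p = 6 \left(-7\right) = -42$)
$Q{\left(w,D \right)} = \left(-42 + D\right) \left(-20 + w\right)$ ($Q{\left(w,D \right)} = \left(w - 20\right) \left(D - 42\right) = \left(-20 + w\right) \left(-42 + D\right) = \left(-42 + D\right) \left(-20 + w\right)$)
$- \frac{239068}{279377} + Q^{2}{\left(22,v{\left(-1,-4 \right)} \right)} = - \frac{239068}{279377} + \left(840 - 924 - 20 \sqrt{6} + \sqrt{6} \cdot 22\right)^{2} = \left(-239068\right) \frac{1}{279377} + \left(840 - 924 - 20 \sqrt{6} + 22 \sqrt{6}\right)^{2} = - \frac{239068}{279377} + \left(-84 + 2 \sqrt{6}\right)^{2}$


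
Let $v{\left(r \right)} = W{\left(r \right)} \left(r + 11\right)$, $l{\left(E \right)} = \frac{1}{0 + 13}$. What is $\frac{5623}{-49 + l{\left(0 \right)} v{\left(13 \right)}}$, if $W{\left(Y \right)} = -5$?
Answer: $- \frac{73099}{757} \approx -96.564$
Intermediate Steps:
$l{\left(E \right)} = \frac{1}{13}$
$v{\left(r \right)} = -55 - 5 r$ ($v{\left(r \right)} = - 5 \left(r + 11\right) = - 5 \left(11 + r\right) = -55 - 5 r$)
$\frac{5623}{-49 + l{\left(0 \right)} v{\left(13 \right)}} = \frac{5623}{-49 + \frac{-55 - 65}{13}} = \frac{5623}{-49 + \frac{1}{13} \left(-120\right)} = \frac{5623}{-49 - \frac{120}{13}} = \frac{5623}{- \frac{757}{13}} = 5623 \left(- \frac{13}{757}\right) = - \frac{73099}{757}$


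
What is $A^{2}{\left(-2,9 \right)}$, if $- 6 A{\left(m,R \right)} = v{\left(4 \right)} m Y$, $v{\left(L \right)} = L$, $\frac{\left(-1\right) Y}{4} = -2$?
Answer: $\frac{1024}{9} \approx 113.78$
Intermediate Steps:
$Y = 8$ ($Y = \left(-4\right) \left(-2\right) = 8$)
$A{\left(m,R \right)} = - \frac{16 m}{3}$ ($A{\left(m,R \right)} = - \frac{4 m 8}{6} = - \frac{32 m}{6} = - \frac{16 m}{3}$)
$A^{2}{\left(-2,9 \right)} = \left(\left(- \frac{16}{3}\right) \left(-2\right)\right)^{2} = \left(\frac{32}{3}\right)^{2} = \frac{1024}{9}$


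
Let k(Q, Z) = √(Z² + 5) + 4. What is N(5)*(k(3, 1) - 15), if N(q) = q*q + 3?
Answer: -308 + 28*√6 ≈ -239.41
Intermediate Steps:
k(Q, Z) = 4 + √(5 + Z²) (k(Q, Z) = √(5 + Z²) + 4 = 4 + √(5 + Z²))
N(q) = 3 + q² (N(q) = q² + 3 = 3 + q²)
N(5)*(k(3, 1) - 15) = (3 + 5²)*((4 + √(5 + 1²)) - 15) = (3 + 25)*((4 + √(5 + 1)) - 15) = 28*((4 + √6) - 15) = 28*(-11 + √6) = -308 + 28*√6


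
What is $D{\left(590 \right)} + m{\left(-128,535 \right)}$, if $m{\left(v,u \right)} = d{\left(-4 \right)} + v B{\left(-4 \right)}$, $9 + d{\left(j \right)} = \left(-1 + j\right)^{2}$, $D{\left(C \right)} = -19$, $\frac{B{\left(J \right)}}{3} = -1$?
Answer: $381$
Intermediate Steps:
$B{\left(J \right)} = -3$ ($B{\left(J \right)} = 3 \left(-1\right) = -3$)
$d{\left(j \right)} = -9 + \left(-1 + j\right)^{2}$
$m{\left(v,u \right)} = 16 - 3 v$ ($m{\left(v,u \right)} = \left(-9 + \left(-1 - 4\right)^{2}\right) + v \left(-3\right) = \left(-9 + \left(-5\right)^{2}\right) - 3 v = \left(-9 + 25\right) - 3 v = 16 - 3 v$)
$D{\left(590 \right)} + m{\left(-128,535 \right)} = -19 + \left(16 - -384\right) = -19 + \left(16 + 384\right) = -19 + 400 = 381$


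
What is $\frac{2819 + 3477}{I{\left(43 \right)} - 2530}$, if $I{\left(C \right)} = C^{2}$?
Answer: $- \frac{6296}{681} \approx -9.2452$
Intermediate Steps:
$\frac{2819 + 3477}{I{\left(43 \right)} - 2530} = \frac{2819 + 3477}{43^{2} - 2530} = \frac{6296}{1849 - 2530} = \frac{6296}{-681} = 6296 \left(- \frac{1}{681}\right) = - \frac{6296}{681}$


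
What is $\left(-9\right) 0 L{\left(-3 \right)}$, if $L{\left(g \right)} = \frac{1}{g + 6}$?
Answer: $0$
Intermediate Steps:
$L{\left(g \right)} = \frac{1}{6 + g}$
$\left(-9\right) 0 L{\left(-3 \right)} = \frac{\left(-9\right) 0}{6 - 3} = \frac{0}{3} = 0 \cdot \frac{1}{3} = 0$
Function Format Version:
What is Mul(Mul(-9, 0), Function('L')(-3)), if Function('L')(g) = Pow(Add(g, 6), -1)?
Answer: 0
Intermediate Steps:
Function('L')(g) = Pow(Add(6, g), -1)
Mul(Mul(-9, 0), Function('L')(-3)) = Mul(Mul(-9, 0), Pow(Add(6, -3), -1)) = Mul(0, Pow(3, -1)) = Mul(0, Rational(1, 3)) = 0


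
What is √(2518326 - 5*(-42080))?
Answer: √2728726 ≈ 1651.9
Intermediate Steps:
√(2518326 - 5*(-42080)) = √(2518326 + 210400) = √2728726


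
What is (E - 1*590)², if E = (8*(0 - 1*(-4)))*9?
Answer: 91204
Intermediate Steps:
E = 288 (E = (8*(0 + 4))*9 = (8*4)*9 = 32*9 = 288)
(E - 1*590)² = (288 - 1*590)² = (288 - 590)² = (-302)² = 91204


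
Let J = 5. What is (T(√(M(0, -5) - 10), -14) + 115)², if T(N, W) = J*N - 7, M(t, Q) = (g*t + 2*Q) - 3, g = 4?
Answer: 11089 + 1080*I*√23 ≈ 11089.0 + 5179.5*I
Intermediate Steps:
M(t, Q) = -3 + 2*Q + 4*t (M(t, Q) = (4*t + 2*Q) - 3 = (2*Q + 4*t) - 3 = -3 + 2*Q + 4*t)
T(N, W) = -7 + 5*N (T(N, W) = 5*N - 7 = -7 + 5*N)
(T(√(M(0, -5) - 10), -14) + 115)² = ((-7 + 5*√((-3 + 2*(-5) + 4*0) - 10)) + 115)² = ((-7 + 5*√((-3 - 10 + 0) - 10)) + 115)² = ((-7 + 5*√(-13 - 10)) + 115)² = ((-7 + 5*√(-23)) + 115)² = ((-7 + 5*(I*√23)) + 115)² = ((-7 + 5*I*√23) + 115)² = (108 + 5*I*√23)²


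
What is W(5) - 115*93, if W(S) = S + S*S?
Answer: -10665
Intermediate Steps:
W(S) = S + S²
W(5) - 115*93 = 5*(1 + 5) - 115*93 = 5*6 - 10695 = 30 - 10695 = -10665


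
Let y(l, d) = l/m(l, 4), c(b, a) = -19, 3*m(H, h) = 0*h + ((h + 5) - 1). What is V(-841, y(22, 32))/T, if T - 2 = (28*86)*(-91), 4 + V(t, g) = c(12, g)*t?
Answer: -5325/73042 ≈ -0.072903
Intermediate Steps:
m(H, h) = 4/3 + h/3 (m(H, h) = (0*h + ((h + 5) - 1))/3 = (0 + ((5 + h) - 1))/3 = (0 + (4 + h))/3 = (4 + h)/3 = 4/3 + h/3)
y(l, d) = 3*l/8 (y(l, d) = l/(4/3 + (1/3)*4) = l/(4/3 + 4/3) = l/(8/3) = l*(3/8) = 3*l/8)
V(t, g) = -4 - 19*t
T = -219126 (T = 2 + (28*86)*(-91) = 2 + 2408*(-91) = 2 - 219128 = -219126)
V(-841, y(22, 32))/T = (-4 - 19*(-841))/(-219126) = (-4 + 15979)*(-1/219126) = 15975*(-1/219126) = -5325/73042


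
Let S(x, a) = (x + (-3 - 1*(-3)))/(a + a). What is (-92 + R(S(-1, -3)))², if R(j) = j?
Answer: 303601/36 ≈ 8433.4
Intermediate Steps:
S(x, a) = x/(2*a) (S(x, a) = (x + (-3 + 3))/((2*a)) = (x + 0)*(1/(2*a)) = x*(1/(2*a)) = x/(2*a))
(-92 + R(S(-1, -3)))² = (-92 + (½)*(-1)/(-3))² = (-92 + (½)*(-1)*(-⅓))² = (-92 + ⅙)² = (-551/6)² = 303601/36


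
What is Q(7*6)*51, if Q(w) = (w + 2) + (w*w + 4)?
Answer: 92412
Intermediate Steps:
Q(w) = 6 + w + w² (Q(w) = (2 + w) + (w² + 4) = (2 + w) + (4 + w²) = 6 + w + w²)
Q(7*6)*51 = (6 + 7*6 + (7*6)²)*51 = (6 + 42 + 42²)*51 = (6 + 42 + 1764)*51 = 1812*51 = 92412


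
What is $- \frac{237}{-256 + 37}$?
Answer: $\frac{79}{73} \approx 1.0822$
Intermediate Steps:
$- \frac{237}{-256 + 37} = - \frac{237}{-219} = \left(-237\right) \left(- \frac{1}{219}\right) = \frac{79}{73}$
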